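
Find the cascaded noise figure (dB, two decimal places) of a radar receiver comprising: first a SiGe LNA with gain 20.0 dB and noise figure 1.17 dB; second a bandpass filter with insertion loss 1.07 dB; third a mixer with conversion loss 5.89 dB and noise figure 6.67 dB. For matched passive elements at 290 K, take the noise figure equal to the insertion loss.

1.33 dB

Convert to linear (a loss of L dB is a gain of −L dB): F_i = 10^(NF_i/10), G_i = 10^(G_i,dB/10)
  Stage 1: F_1 = 10^(1.17/10) = 1.309, G_1 = 10^(20.0/10) = 100.0
  Stage 2: F_2 = 10^(1.07/10) = 1.279, G_2 = 10^(−1.07/10) = 0.7816
  Stage 3: F_3 = 10^(6.67/10) = 4.645, G_3 = 10^(−5.89/10) = 0.2576
Friis cascade:
  F = 1.309 + (1.279 − 1)/100.0 + (4.645 − 1)/78.16 = 1.359
NF = 10 log₁₀(1.359) = 1.33 dB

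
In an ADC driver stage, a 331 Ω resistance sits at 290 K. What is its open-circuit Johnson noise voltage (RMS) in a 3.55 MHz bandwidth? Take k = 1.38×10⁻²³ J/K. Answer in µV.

V_n = √(4kTRB)
4kTRB = 4 × 1.38×10⁻²³ × 290 × 3.31×10² × 3.55×10⁶ = 1.88×10⁻¹¹ V²
V_n = √(1.88×10⁻¹¹) = 4.34×10⁻⁶ V = 4.34 µV

4.34 µV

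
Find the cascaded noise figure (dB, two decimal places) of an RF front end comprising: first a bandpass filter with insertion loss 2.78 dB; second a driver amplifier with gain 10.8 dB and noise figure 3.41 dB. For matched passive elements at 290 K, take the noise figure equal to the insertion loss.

Convert to linear (a loss of L dB is a gain of −L dB): F_i = 10^(NF_i/10), G_i = 10^(G_i,dB/10)
  Stage 1: F_1 = 10^(2.78/10) = 1.897, G_1 = 10^(−2.78/10) = 0.5272
  Stage 2: F_2 = 10^(3.41/10) = 2.193, G_2 = 10^(10.8/10) = 12.02
Friis cascade:
  F = 1.897 + (2.193 − 1)/0.5272 = 4.159
NF = 10 log₁₀(4.159) = 6.19 dB

6.19 dB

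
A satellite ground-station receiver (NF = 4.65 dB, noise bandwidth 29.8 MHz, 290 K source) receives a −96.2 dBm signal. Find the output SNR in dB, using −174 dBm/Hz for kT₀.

−1.6 dB

Noise floor: N = −174 + 10 log₁₀(B) + NF
10 log₁₀(2.98×10⁷) = 74.74 dB
N = −174 + 74.74 + 4.65 = −94.61 dBm
SNR = P_sig − N = −96.2 − (−94.61) = −1.59 dB → −1.6 dB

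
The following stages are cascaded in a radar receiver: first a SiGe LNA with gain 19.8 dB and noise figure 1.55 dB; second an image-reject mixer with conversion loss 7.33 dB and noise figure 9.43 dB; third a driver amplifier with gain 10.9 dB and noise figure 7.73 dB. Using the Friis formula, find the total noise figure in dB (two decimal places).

Convert to linear (a loss of L dB is a gain of −L dB): F_i = 10^(NF_i/10), G_i = 10^(G_i,dB/10)
  Stage 1: F_1 = 10^(1.55/10) = 1.429, G_1 = 10^(19.8/10) = 95.50
  Stage 2: F_2 = 10^(9.43/10) = 8.770, G_2 = 10^(−7.33/10) = 0.1849
  Stage 3: F_3 = 10^(7.73/10) = 5.929, G_3 = 10^(10.9/10) = 12.30
Friis cascade:
  F = 1.429 + (8.770 − 1)/95.50 + (5.929 − 1)/17.66 = 1.789
NF = 10 log₁₀(1.789) = 2.53 dB

2.53 dB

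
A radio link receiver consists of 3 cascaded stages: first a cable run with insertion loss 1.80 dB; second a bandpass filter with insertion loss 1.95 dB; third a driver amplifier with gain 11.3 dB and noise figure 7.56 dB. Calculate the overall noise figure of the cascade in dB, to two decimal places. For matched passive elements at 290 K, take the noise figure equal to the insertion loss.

Convert to linear (a loss of L dB is a gain of −L dB): F_i = 10^(NF_i/10), G_i = 10^(G_i,dB/10)
  Stage 1: F_1 = 10^(1.80/10) = 1.514, G_1 = 10^(−1.80/10) = 0.6607
  Stage 2: F_2 = 10^(1.95/10) = 1.567, G_2 = 10^(−1.95/10) = 0.6383
  Stage 3: F_3 = 10^(7.56/10) = 5.702, G_3 = 10^(11.3/10) = 13.49
Friis cascade:
  F = 1.514 + (1.567 − 1)/0.6607 + (5.702 − 1)/0.4217 = 13.52
NF = 10 log₁₀(13.52) = 11.31 dB

11.31 dB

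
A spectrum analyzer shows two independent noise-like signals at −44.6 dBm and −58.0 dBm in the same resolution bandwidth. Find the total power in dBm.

−44.4 dBm

Convert to linear, add, convert back:
P₁ = 3.47×10⁻⁸ W, P₂ = 1.58×10⁻⁹ W
P_tot = 3.63×10⁻⁸ W → 10 log₁₀(P_tot / 10⁻³) = −44.4 dBm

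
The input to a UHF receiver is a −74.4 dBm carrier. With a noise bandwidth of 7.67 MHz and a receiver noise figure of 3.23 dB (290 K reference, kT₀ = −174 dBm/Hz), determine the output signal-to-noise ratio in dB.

Noise floor: N = −174 + 10 log₁₀(B) + NF
10 log₁₀(7.67×10⁶) = 68.85 dB
N = −174 + 68.85 + 3.23 = −101.92 dBm
SNR = P_sig − N = −74.4 − (−101.92) = 27.52 dB → 27.5 dB

27.5 dB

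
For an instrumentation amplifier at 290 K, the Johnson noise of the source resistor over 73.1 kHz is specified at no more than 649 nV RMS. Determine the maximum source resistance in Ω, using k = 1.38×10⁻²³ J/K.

Johnson–Nyquist: V_n = √(4kTRB) ⇒ R = V_n² / (4kTB)
4kTB = 4 × 1.38×10⁻²³ × 290 × 7.31×10⁴ = 1.17×10⁻¹⁵
R = (6.49×10⁻⁷)² / 1.17×10⁻¹⁵ = 3.60×10² Ω = 360 Ω

360 Ω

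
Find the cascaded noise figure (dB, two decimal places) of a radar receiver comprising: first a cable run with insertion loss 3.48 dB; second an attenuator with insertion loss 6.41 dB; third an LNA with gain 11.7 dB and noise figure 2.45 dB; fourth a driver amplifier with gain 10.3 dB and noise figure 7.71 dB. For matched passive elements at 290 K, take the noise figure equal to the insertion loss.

Convert to linear (a loss of L dB is a gain of −L dB): F_i = 10^(NF_i/10), G_i = 10^(G_i,dB/10)
  Stage 1: F_1 = 10^(3.48/10) = 2.228, G_1 = 10^(−3.48/10) = 0.4487
  Stage 2: F_2 = 10^(6.41/10) = 4.375, G_2 = 10^(−6.41/10) = 0.2286
  Stage 3: F_3 = 10^(2.45/10) = 1.758, G_3 = 10^(11.7/10) = 14.79
  Stage 4: F_4 = 10^(7.71/10) = 5.902, G_4 = 10^(10.3/10) = 10.72
Friis cascade:
  F = 2.228 + (4.375 − 1)/0.4487 + (1.758 − 1)/0.1026 + (5.902 − 1)/1.517 = 20.37
NF = 10 log₁₀(20.37) = 13.09 dB

13.09 dB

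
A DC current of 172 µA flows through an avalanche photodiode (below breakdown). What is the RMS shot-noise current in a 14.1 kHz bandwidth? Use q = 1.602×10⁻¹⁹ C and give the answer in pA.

881 pA

I_n = √(2qI·B)
2qI·B = 2 × 1.602×10⁻¹⁹ × 1.72×10⁻⁴ × 1.41×10⁴ = 7.77×10⁻¹⁹ A²
I_n = √(7.77×10⁻¹⁹) = 8.81×10⁻¹⁰ A = 881 pA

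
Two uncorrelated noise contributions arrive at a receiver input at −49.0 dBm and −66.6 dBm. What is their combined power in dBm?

−48.9 dBm

Convert to linear, add, convert back:
P₁ = 1.26×10⁻⁸ W, P₂ = 2.19×10⁻¹⁰ W
P_tot = 1.28×10⁻⁸ W → 10 log₁₀(P_tot / 10⁻³) = −48.9 dBm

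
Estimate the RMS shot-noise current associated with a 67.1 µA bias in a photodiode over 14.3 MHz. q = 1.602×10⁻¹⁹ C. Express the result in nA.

17.5 nA

I_n = √(2qI·B)
2qI·B = 2 × 1.602×10⁻¹⁹ × 6.71×10⁻⁵ × 1.43×10⁷ = 3.07×10⁻¹⁶ A²
I_n = √(3.07×10⁻¹⁶) = 1.75×10⁻⁸ A = 17.5 nA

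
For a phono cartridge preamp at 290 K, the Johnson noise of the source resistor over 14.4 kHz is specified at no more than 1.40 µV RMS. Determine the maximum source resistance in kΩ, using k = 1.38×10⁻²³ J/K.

Johnson–Nyquist: V_n = √(4kTRB) ⇒ R = V_n² / (4kTB)
4kTB = 4 × 1.38×10⁻²³ × 290 × 1.44×10⁴ = 2.31×10⁻¹⁶
R = (1.40×10⁻⁶)² / 2.31×10⁻¹⁶ = 8.50×10³ Ω = 8.50 kΩ

8.50 kΩ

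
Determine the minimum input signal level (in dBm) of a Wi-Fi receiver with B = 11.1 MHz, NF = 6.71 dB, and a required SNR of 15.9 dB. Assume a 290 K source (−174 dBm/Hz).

Sensitivity = −174 + 10 log₁₀(B) + NF + SNR_min
= −174 + 70.45 + 6.71 + 15.9
= −80.94 dBm → −80.9 dBm

−80.9 dBm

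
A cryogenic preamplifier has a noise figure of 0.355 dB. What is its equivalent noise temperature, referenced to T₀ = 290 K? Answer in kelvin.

F = 10^(0.355/10) = 1.08518
T_e = (F − 1)·T₀ = (1.08518 − 1) × 290 = 24.7 K

24.7 K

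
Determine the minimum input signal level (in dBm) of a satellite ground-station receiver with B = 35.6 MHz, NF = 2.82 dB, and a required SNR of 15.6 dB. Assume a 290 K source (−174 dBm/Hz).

−80.1 dBm

Sensitivity = −174 + 10 log₁₀(B) + NF + SNR_min
= −174 + 75.51 + 2.82 + 15.6
= −80.07 dBm → −80.1 dBm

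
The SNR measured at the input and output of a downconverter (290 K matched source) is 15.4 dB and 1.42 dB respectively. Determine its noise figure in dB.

NF (dB) = SNR_in(dB) − SNR_out(dB) when the source is at T₀
NF = 15.4 − 1.42 = 13.98 dB

13.98 dB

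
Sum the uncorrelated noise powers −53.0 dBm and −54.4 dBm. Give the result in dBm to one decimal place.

Convert to linear, add, convert back:
P₁ = 5.01×10⁻⁹ W, P₂ = 3.63×10⁻⁹ W
P_tot = 8.64×10⁻⁹ W → 10 log₁₀(P_tot / 10⁻³) = −50.6 dBm

−50.6 dBm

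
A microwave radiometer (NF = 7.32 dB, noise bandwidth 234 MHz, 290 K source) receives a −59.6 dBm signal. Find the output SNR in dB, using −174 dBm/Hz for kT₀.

23.4 dB

Noise floor: N = −174 + 10 log₁₀(B) + NF
10 log₁₀(2.34×10⁸) = 83.69 dB
N = −174 + 83.69 + 7.32 = −82.99 dBm
SNR = P_sig − N = −59.6 − (−82.99) = 23.39 dB → 23.4 dB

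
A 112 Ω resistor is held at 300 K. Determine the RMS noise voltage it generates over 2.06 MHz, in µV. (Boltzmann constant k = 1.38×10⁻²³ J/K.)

1.95 µV

V_n = √(4kTRB)
4kTRB = 4 × 1.38×10⁻²³ × 300 × 1.12×10² × 2.06×10⁶ = 3.82×10⁻¹² V²
V_n = √(3.82×10⁻¹²) = 1.95×10⁻⁶ V = 1.95 µV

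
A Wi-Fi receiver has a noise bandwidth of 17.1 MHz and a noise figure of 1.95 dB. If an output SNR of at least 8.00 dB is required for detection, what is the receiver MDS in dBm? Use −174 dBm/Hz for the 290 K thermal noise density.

Sensitivity = −174 + 10 log₁₀(B) + NF + SNR_min
= −174 + 72.33 + 1.95 + 8.00
= −91.72 dBm → −91.7 dBm

−91.7 dBm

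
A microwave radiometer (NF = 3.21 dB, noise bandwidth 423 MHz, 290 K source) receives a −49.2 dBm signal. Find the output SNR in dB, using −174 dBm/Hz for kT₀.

35.3 dB

Noise floor: N = −174 + 10 log₁₀(B) + NF
10 log₁₀(4.23×10⁸) = 86.26 dB
N = −174 + 86.26 + 3.21 = −84.53 dBm
SNR = P_sig − N = −49.2 − (−84.53) = 35.33 dB → 35.3 dB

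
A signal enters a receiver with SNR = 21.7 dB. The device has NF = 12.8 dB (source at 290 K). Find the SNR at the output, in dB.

8.9 dB

By definition F = SNR_in/SNR_out, so in dB: SNR_out = SNR_in − NF
SNR_out = 21.7 − 12.8 = 8.9 dB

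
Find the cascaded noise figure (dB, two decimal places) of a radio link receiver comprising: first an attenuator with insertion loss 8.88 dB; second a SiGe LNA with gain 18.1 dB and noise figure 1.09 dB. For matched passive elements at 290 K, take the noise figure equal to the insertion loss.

9.97 dB

Convert to linear (a loss of L dB is a gain of −L dB): F_i = 10^(NF_i/10), G_i = 10^(G_i,dB/10)
  Stage 1: F_1 = 10^(8.88/10) = 7.727, G_1 = 10^(−8.88/10) = 0.1294
  Stage 2: F_2 = 10^(1.09/10) = 1.285, G_2 = 10^(18.1/10) = 64.57
Friis cascade:
  F = 7.727 + (1.285 − 1)/0.1294 = 9.931
NF = 10 log₁₀(9.931) = 9.97 dB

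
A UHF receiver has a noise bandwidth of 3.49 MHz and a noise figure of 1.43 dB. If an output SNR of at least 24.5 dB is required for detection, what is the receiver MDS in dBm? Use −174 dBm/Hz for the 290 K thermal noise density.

−82.6 dBm

Sensitivity = −174 + 10 log₁₀(B) + NF + SNR_min
= −174 + 65.43 + 1.43 + 24.5
= −82.64 dBm → −82.6 dBm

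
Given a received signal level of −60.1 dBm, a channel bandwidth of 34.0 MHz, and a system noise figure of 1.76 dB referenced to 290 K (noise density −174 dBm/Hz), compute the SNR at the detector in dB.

36.8 dB

Noise floor: N = −174 + 10 log₁₀(B) + NF
10 log₁₀(3.40×10⁷) = 75.31 dB
N = −174 + 75.31 + 1.76 = −96.93 dBm
SNR = P_sig − N = −60.1 − (−96.93) = 36.83 dB → 36.8 dB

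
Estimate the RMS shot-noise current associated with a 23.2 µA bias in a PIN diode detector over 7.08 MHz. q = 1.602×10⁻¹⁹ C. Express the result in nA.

I_n = √(2qI·B)
2qI·B = 2 × 1.602×10⁻¹⁹ × 2.32×10⁻⁵ × 7.08×10⁶ = 5.26×10⁻¹⁷ A²
I_n = √(5.26×10⁻¹⁷) = 7.25×10⁻⁹ A = 7.25 nA

7.25 nA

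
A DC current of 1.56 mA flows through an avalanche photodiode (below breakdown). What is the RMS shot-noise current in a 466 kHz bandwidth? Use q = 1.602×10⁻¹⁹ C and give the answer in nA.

I_n = √(2qI·B)
2qI·B = 2 × 1.602×10⁻¹⁹ × 1.56×10⁻³ × 4.66×10⁵ = 2.33×10⁻¹⁶ A²
I_n = √(2.33×10⁻¹⁶) = 1.53×10⁻⁸ A = 15.3 nA

15.3 nA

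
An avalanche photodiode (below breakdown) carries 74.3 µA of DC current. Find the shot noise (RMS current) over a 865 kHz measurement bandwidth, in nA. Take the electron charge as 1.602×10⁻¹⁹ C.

4.54 nA

I_n = √(2qI·B)
2qI·B = 2 × 1.602×10⁻¹⁹ × 7.43×10⁻⁵ × 8.65×10⁵ = 2.06×10⁻¹⁷ A²
I_n = √(2.06×10⁻¹⁷) = 4.54×10⁻⁹ A = 4.54 nA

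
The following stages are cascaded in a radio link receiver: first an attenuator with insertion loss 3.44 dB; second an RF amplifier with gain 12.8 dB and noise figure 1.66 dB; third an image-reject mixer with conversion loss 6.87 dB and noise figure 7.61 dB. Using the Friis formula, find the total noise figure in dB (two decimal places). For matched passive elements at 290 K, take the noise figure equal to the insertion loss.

5.78 dB

Convert to linear (a loss of L dB is a gain of −L dB): F_i = 10^(NF_i/10), G_i = 10^(G_i,dB/10)
  Stage 1: F_1 = 10^(3.44/10) = 2.208, G_1 = 10^(−3.44/10) = 0.4529
  Stage 2: F_2 = 10^(1.66/10) = 1.466, G_2 = 10^(12.8/10) = 19.05
  Stage 3: F_3 = 10^(7.61/10) = 5.768, G_3 = 10^(−6.87/10) = 0.2056
Friis cascade:
  F = 2.208 + (1.466 − 1)/0.4529 + (5.768 − 1)/8.630 = 3.788
NF = 10 log₁₀(3.788) = 5.78 dB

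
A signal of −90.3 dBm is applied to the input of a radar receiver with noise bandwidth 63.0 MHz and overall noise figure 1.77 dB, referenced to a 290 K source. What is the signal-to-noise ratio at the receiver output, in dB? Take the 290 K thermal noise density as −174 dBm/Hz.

3.9 dB

Noise floor: N = −174 + 10 log₁₀(B) + NF
10 log₁₀(6.30×10⁷) = 77.99 dB
N = −174 + 77.99 + 1.77 = −94.24 dBm
SNR = P_sig − N = −90.3 − (−94.24) = 3.94 dB → 3.9 dB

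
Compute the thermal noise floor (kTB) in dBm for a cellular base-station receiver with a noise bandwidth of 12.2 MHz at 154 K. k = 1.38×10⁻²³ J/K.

P_n = kTB = 1.38×10⁻²³ × 154 × 1.22×10⁷ = 2.59×10⁻¹⁴ W
In dBm: 10 log₁₀(2.59×10⁻¹⁴ / 10⁻³) = −105.9 dBm

−105.9 dBm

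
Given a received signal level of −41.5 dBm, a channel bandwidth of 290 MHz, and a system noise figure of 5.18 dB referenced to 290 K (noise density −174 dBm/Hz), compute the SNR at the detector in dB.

42.7 dB

Noise floor: N = −174 + 10 log₁₀(B) + NF
10 log₁₀(2.90×10⁸) = 84.62 dB
N = −174 + 84.62 + 5.18 = −84.20 dBm
SNR = P_sig − N = −41.5 − (−84.20) = 42.70 dB → 42.7 dB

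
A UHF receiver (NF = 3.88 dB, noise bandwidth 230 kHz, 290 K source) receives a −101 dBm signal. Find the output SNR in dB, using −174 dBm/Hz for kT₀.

Noise floor: N = −174 + 10 log₁₀(B) + NF
10 log₁₀(2.30×10⁵) = 53.62 dB
N = −174 + 53.62 + 3.88 = −116.50 dBm
SNR = P_sig − N = −101 − (−116.50) = 15.50 dB → 15.5 dB

15.5 dB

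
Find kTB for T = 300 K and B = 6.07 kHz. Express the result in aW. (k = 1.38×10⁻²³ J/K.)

P_n = kTB = 1.38×10⁻²³ × 300 × 6.07×10³ = 2.51×10⁻¹⁷ W = 25.1 aW

25.1 aW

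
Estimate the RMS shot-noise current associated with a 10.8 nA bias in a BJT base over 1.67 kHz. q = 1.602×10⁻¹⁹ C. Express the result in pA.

I_n = √(2qI·B)
2qI·B = 2 × 1.602×10⁻¹⁹ × 1.08×10⁻⁸ × 1.67×10³ = 5.78×10⁻²⁴ A²
I_n = √(5.78×10⁻²⁴) = 2.40×10⁻¹² A = 2.40 pA

2.40 pA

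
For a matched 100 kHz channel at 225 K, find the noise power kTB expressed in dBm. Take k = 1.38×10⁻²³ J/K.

−125.1 dBm

P_n = kTB = 1.38×10⁻²³ × 225 × 1.00×10⁵ = 3.11×10⁻¹⁶ W
In dBm: 10 log₁₀(3.11×10⁻¹⁶ / 10⁻³) = −125.1 dBm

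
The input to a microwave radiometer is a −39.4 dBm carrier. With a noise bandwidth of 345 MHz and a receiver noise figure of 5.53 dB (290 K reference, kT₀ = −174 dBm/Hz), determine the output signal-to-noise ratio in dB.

Noise floor: N = −174 + 10 log₁₀(B) + NF
10 log₁₀(3.45×10⁸) = 85.38 dB
N = −174 + 85.38 + 5.53 = −83.09 dBm
SNR = P_sig − N = −39.4 − (−83.09) = 43.69 dB → 43.7 dB

43.7 dB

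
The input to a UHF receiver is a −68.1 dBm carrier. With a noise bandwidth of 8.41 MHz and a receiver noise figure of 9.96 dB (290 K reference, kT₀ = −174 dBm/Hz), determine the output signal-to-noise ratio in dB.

26.7 dB

Noise floor: N = −174 + 10 log₁₀(B) + NF
10 log₁₀(8.41×10⁶) = 69.25 dB
N = −174 + 69.25 + 9.96 = −94.79 dBm
SNR = P_sig − N = −68.1 − (−94.79) = 26.69 dB → 26.7 dB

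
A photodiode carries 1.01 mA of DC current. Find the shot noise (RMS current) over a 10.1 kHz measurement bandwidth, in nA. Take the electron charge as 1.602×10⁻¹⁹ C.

1.81 nA

I_n = √(2qI·B)
2qI·B = 2 × 1.602×10⁻¹⁹ × 1.01×10⁻³ × 1.01×10⁴ = 3.27×10⁻¹⁸ A²
I_n = √(3.27×10⁻¹⁸) = 1.81×10⁻⁹ A = 1.81 nA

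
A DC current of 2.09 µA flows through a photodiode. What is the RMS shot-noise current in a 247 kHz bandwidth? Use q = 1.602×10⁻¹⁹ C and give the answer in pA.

I_n = √(2qI·B)
2qI·B = 2 × 1.602×10⁻¹⁹ × 2.09×10⁻⁶ × 2.47×10⁵ = 1.65×10⁻¹⁹ A²
I_n = √(1.65×10⁻¹⁹) = 4.07×10⁻¹⁰ A = 407 pA

407 pA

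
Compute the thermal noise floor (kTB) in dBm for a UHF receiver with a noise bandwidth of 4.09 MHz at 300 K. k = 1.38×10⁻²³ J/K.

P_n = kTB = 1.38×10⁻²³ × 300 × 4.09×10⁶ = 1.69×10⁻¹⁴ W
In dBm: 10 log₁₀(1.69×10⁻¹⁴ / 10⁻³) = −107.7 dBm

−107.7 dBm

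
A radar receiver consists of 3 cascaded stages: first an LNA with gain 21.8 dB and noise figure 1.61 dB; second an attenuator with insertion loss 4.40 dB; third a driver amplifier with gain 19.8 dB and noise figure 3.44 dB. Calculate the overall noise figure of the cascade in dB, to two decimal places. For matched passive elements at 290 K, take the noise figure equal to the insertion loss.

Convert to linear (a loss of L dB is a gain of −L dB): F_i = 10^(NF_i/10), G_i = 10^(G_i,dB/10)
  Stage 1: F_1 = 10^(1.61/10) = 1.449, G_1 = 10^(21.8/10) = 151.4
  Stage 2: F_2 = 10^(4.40/10) = 2.754, G_2 = 10^(−4.40/10) = 0.3631
  Stage 3: F_3 = 10^(3.44/10) = 2.208, G_3 = 10^(19.8/10) = 95.50
Friis cascade:
  F = 1.449 + (2.754 − 1)/151.4 + (2.208 − 1)/54.95 = 1.482
NF = 10 log₁₀(1.482) = 1.71 dB

1.71 dB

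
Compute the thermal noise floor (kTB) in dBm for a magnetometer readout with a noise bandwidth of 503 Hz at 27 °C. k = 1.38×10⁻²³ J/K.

−146.8 dBm

T = 27 °C + 273.15 = 300.15 K
P_n = kTB = 1.38×10⁻²³ × 300.15 × 5.03×10² = 2.08×10⁻¹⁸ W
In dBm: 10 log₁₀(2.08×10⁻¹⁸ / 10⁻³) = −146.8 dBm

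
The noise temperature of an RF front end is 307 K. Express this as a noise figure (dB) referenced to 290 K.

F = 1 + T_e/T₀ = 1 + 307/290 = 2.05862
NF = 10 log₁₀(2.05862) = 3.14 dB

3.14 dB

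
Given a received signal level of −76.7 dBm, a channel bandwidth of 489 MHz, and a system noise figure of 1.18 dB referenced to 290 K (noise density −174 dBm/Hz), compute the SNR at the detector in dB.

Noise floor: N = −174 + 10 log₁₀(B) + NF
10 log₁₀(4.89×10⁸) = 86.89 dB
N = −174 + 86.89 + 1.18 = −85.93 dBm
SNR = P_sig − N = −76.7 − (−85.93) = 9.23 dB → 9.2 dB

9.2 dB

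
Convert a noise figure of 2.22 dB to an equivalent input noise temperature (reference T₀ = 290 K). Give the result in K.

F = 10^(2.22/10) = 1.66725
T_e = (F − 1)·T₀ = (1.66725 − 1) × 290 = 194 K

194 K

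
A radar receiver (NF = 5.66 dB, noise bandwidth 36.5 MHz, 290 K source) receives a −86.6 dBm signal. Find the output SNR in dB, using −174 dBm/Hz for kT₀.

6.1 dB

Noise floor: N = −174 + 10 log₁₀(B) + NF
10 log₁₀(3.65×10⁷) = 75.62 dB
N = −174 + 75.62 + 5.66 = −92.72 dBm
SNR = P_sig − N = −86.6 − (−92.72) = 6.12 dB → 6.1 dB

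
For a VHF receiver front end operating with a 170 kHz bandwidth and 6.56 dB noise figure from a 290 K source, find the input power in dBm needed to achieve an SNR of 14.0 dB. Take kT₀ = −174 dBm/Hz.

−101.1 dBm

Sensitivity = −174 + 10 log₁₀(B) + NF + SNR_min
= −174 + 52.3 + 6.56 + 14.0
= −101.14 dBm → −101.1 dBm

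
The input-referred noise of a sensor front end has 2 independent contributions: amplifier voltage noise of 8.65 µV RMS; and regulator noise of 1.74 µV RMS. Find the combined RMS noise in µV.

Uncorrelated sources add in power (mean-square): V_tot = √(ΣV_i²)
V_tot = √[(8.65×10⁻⁶)² + (1.74×10⁻⁶)²] = 8.82×10⁻⁶ V = 8.82 µV

8.82 µV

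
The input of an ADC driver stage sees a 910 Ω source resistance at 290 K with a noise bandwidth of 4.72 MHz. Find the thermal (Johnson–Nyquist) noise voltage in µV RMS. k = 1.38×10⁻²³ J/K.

V_n = √(4kTRB)
4kTRB = 4 × 1.38×10⁻²³ × 290 × 9.10×10² × 4.72×10⁶ = 6.88×10⁻¹¹ V²
V_n = √(6.88×10⁻¹¹) = 8.29×10⁻⁶ V = 8.29 µV

8.29 µV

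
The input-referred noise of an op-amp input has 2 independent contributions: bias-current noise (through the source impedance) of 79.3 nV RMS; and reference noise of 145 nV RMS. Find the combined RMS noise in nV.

165 nV

Uncorrelated sources add in power (mean-square): V_tot = √(ΣV_i²)
V_tot = √[(7.93×10⁻⁸)² + (1.45×10⁻⁷)²] = 1.65×10⁻⁷ V = 165 nV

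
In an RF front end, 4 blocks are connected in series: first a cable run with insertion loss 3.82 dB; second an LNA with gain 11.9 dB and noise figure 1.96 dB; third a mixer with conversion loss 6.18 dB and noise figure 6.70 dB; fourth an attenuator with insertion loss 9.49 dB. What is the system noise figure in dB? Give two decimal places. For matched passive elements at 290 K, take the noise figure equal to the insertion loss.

9.76 dB

Convert to linear (a loss of L dB is a gain of −L dB): F_i = 10^(NF_i/10), G_i = 10^(G_i,dB/10)
  Stage 1: F_1 = 10^(3.82/10) = 2.410, G_1 = 10^(−3.82/10) = 0.4150
  Stage 2: F_2 = 10^(1.96/10) = 1.570, G_2 = 10^(11.9/10) = 15.49
  Stage 3: F_3 = 10^(6.70/10) = 4.677, G_3 = 10^(−6.18/10) = 0.2410
  Stage 4: F_4 = 10^(9.49/10) = 8.892, G_4 = 10^(−9.49/10) = 0.1125
Friis cascade:
  F = 2.410 + (1.570 − 1)/0.4150 + (4.677 − 1)/6.427 + (8.892 − 1)/1.549 = 9.452
NF = 10 log₁₀(9.452) = 9.76 dB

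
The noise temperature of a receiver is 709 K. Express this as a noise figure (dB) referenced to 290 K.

F = 1 + T_e/T₀ = 1 + 709/290 = 3.44483
NF = 10 log₁₀(3.44483) = 5.37 dB

5.37 dB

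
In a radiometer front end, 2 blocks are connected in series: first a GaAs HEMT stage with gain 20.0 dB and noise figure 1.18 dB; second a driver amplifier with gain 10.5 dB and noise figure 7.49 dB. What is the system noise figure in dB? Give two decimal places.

1.33 dB

Convert to linear (a loss of L dB is a gain of −L dB): F_i = 10^(NF_i/10), G_i = 10^(G_i,dB/10)
  Stage 1: F_1 = 10^(1.18/10) = 1.312, G_1 = 10^(20.0/10) = 100.0
  Stage 2: F_2 = 10^(7.49/10) = 5.610, G_2 = 10^(10.5/10) = 11.22
Friis cascade:
  F = 1.312 + (5.610 − 1)/100.0 = 1.358
NF = 10 log₁₀(1.358) = 1.33 dB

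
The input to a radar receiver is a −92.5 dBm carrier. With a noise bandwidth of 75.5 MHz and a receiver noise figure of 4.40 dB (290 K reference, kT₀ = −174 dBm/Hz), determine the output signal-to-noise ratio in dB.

−1.7 dB

Noise floor: N = −174 + 10 log₁₀(B) + NF
10 log₁₀(7.55×10⁷) = 78.78 dB
N = −174 + 78.78 + 4.40 = −90.82 dBm
SNR = P_sig − N = −92.5 − (−90.82) = −1.68 dB → −1.7 dB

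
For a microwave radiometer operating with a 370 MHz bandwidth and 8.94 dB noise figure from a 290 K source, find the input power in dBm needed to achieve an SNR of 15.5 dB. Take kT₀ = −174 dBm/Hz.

−63.9 dBm

Sensitivity = −174 + 10 log₁₀(B) + NF + SNR_min
= −174 + 85.68 + 8.94 + 15.5
= −63.88 dBm → −63.9 dBm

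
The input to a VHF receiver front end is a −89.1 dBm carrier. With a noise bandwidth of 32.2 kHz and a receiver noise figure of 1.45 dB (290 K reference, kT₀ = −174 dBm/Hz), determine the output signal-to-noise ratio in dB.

Noise floor: N = −174 + 10 log₁₀(B) + NF
10 log₁₀(3.22×10⁴) = 45.08 dB
N = −174 + 45.08 + 1.45 = −127.47 dBm
SNR = P_sig − N = −89.1 − (−127.47) = 38.37 dB → 38.4 dB

38.4 dB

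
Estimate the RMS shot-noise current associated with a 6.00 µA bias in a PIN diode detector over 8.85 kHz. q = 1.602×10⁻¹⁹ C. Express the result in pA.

I_n = √(2qI·B)
2qI·B = 2 × 1.602×10⁻¹⁹ × 6.00×10⁻⁶ × 8.85×10³ = 1.70×10⁻²⁰ A²
I_n = √(1.70×10⁻²⁰) = 1.30×10⁻¹⁰ A = 130 pA

130 pA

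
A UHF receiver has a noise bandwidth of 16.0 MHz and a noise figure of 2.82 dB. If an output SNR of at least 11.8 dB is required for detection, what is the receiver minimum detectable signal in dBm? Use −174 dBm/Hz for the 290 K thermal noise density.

−87.3 dBm

Sensitivity = −174 + 10 log₁₀(B) + NF + SNR_min
= −174 + 72.04 + 2.82 + 11.8
= −87.34 dBm → −87.3 dBm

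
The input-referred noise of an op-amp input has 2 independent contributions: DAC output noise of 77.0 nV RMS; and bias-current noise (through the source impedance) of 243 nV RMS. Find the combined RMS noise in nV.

Uncorrelated sources add in power (mean-square): V_tot = √(ΣV_i²)
V_tot = √[(7.70×10⁻⁸)² + (2.43×10⁻⁷)²] = 2.55×10⁻⁷ V = 255 nV

255 nV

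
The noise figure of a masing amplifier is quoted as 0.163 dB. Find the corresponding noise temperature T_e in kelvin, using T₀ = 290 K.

F = 10^(0.163/10) = 1.03825
T_e = (F − 1)·T₀ = (1.03825 − 1) × 290 = 11.1 K

11.1 K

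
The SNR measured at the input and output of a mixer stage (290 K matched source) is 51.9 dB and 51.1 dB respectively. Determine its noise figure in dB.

NF (dB) = SNR_in(dB) − SNR_out(dB) when the source is at T₀
NF = 51.9 − 51.1 = 0.8 dB

0.8 dB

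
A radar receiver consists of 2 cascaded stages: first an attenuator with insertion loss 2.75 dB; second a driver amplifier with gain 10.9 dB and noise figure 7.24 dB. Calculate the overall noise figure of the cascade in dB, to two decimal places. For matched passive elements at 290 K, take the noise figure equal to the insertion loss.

9.99 dB

Convert to linear (a loss of L dB is a gain of −L dB): F_i = 10^(NF_i/10), G_i = 10^(G_i,dB/10)
  Stage 1: F_1 = 10^(2.75/10) = 1.884, G_1 = 10^(−2.75/10) = 0.5309
  Stage 2: F_2 = 10^(7.24/10) = 5.297, G_2 = 10^(10.9/10) = 12.30
Friis cascade:
  F = 1.884 + (5.297 − 1)/0.5309 = 9.977
NF = 10 log₁₀(9.977) = 9.99 dB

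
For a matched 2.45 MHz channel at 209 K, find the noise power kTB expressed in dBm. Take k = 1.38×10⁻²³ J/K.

P_n = kTB = 1.38×10⁻²³ × 209 × 2.45×10⁶ = 7.07×10⁻¹⁵ W
In dBm: 10 log₁₀(7.07×10⁻¹⁵ / 10⁻³) = −111.5 dBm

−111.5 dBm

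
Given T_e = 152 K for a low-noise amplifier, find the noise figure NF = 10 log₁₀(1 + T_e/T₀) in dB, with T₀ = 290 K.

1.83 dB

F = 1 + T_e/T₀ = 1 + 152/290 = 1.52414
NF = 10 log₁₀(1.52414) = 1.83 dB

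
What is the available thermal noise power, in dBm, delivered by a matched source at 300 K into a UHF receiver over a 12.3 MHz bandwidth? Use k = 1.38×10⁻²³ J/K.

−102.9 dBm

P_n = kTB = 1.38×10⁻²³ × 300 × 1.23×10⁷ = 5.09×10⁻¹⁴ W
In dBm: 10 log₁₀(5.09×10⁻¹⁴ / 10⁻³) = −102.9 dBm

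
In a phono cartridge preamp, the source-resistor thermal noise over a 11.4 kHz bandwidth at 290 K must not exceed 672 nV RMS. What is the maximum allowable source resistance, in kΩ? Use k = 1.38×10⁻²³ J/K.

2.47 kΩ

Johnson–Nyquist: V_n = √(4kTRB) ⇒ R = V_n² / (4kTB)
4kTB = 4 × 1.38×10⁻²³ × 290 × 1.14×10⁴ = 1.82×10⁻¹⁶
R = (6.72×10⁻⁷)² / 1.82×10⁻¹⁶ = 2.47×10³ Ω = 2.47 kΩ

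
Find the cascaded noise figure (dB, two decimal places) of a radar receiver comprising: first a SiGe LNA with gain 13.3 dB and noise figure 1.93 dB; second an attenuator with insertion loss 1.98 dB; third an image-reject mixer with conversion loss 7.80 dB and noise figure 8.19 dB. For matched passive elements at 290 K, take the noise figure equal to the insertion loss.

3.01 dB

Convert to linear (a loss of L dB is a gain of −L dB): F_i = 10^(NF_i/10), G_i = 10^(G_i,dB/10)
  Stage 1: F_1 = 10^(1.93/10) = 1.560, G_1 = 10^(13.3/10) = 21.38
  Stage 2: F_2 = 10^(1.98/10) = 1.578, G_2 = 10^(−1.98/10) = 0.6339
  Stage 3: F_3 = 10^(8.19/10) = 6.592, G_3 = 10^(−7.80/10) = 0.1660
Friis cascade:
  F = 1.560 + (1.578 − 1)/21.38 + (6.592 − 1)/13.55 = 1.999
NF = 10 log₁₀(1.999) = 3.01 dB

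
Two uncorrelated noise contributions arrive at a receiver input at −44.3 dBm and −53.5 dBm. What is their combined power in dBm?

−43.8 dBm

Convert to linear, add, convert back:
P₁ = 3.72×10⁻⁸ W, P₂ = 4.47×10⁻⁹ W
P_tot = 4.16×10⁻⁸ W → 10 log₁₀(P_tot / 10⁻³) = −43.8 dBm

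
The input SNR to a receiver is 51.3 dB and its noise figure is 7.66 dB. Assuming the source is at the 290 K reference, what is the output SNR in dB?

43.64 dB

By definition F = SNR_in/SNR_out, so in dB: SNR_out = SNR_in − NF
SNR_out = 51.3 − 7.66 = 43.64 dB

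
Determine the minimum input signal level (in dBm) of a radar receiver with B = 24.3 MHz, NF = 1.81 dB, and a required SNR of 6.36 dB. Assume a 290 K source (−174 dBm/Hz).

−92.0 dBm

Sensitivity = −174 + 10 log₁₀(B) + NF + SNR_min
= −174 + 73.86 + 1.81 + 6.36
= −91.97 dBm → −92.0 dBm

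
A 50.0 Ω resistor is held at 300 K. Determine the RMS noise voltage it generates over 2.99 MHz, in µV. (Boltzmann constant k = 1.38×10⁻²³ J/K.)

V_n = √(4kTRB)
4kTRB = 4 × 1.38×10⁻²³ × 300 × 5.00×10¹ × 2.99×10⁶ = 2.48×10⁻¹² V²
V_n = √(2.48×10⁻¹²) = 1.57×10⁻⁶ V = 1.57 µV

1.57 µV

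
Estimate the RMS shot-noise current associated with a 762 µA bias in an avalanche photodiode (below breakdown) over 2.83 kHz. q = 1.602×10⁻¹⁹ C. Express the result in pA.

I_n = √(2qI·B)
2qI·B = 2 × 1.602×10⁻¹⁹ × 7.62×10⁻⁴ × 2.83×10³ = 6.91×10⁻¹⁹ A²
I_n = √(6.91×10⁻¹⁹) = 8.31×10⁻¹⁰ A = 831 pA

831 pA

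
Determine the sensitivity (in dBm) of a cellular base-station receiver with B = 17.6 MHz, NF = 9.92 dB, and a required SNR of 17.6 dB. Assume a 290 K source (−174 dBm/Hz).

Sensitivity = −174 + 10 log₁₀(B) + NF + SNR_min
= −174 + 72.46 + 9.92 + 17.6
= −74.02 dBm → −74.0 dBm

−74.0 dBm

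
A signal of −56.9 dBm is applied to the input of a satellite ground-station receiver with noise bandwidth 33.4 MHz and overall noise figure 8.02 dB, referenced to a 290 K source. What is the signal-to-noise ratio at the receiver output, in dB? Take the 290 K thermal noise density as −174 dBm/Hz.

33.8 dB

Noise floor: N = −174 + 10 log₁₀(B) + NF
10 log₁₀(3.34×10⁷) = 75.24 dB
N = −174 + 75.24 + 8.02 = −90.74 dBm
SNR = P_sig − N = −56.9 − (−90.74) = 33.84 dB → 33.8 dB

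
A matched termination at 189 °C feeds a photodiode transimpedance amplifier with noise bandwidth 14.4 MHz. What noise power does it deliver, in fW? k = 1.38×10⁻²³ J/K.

T = 189 °C + 273.15 = 462.15 K
P_n = kTB = 1.38×10⁻²³ × 462.15 × 1.44×10⁷ = 9.18×10⁻¹⁴ W = 91.8 fW

91.8 fW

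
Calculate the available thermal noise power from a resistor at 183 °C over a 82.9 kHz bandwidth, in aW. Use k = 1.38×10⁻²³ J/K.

522 aW

T = 183 °C + 273.15 = 456.15 K
P_n = kTB = 1.38×10⁻²³ × 456.15 × 8.29×10⁴ = 5.22×10⁻¹⁶ W = 522 aW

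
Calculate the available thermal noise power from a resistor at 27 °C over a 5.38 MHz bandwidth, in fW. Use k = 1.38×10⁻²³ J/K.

T = 27 °C + 273.15 = 300.15 K
P_n = kTB = 1.38×10⁻²³ × 300.15 × 5.38×10⁶ = 2.23×10⁻¹⁴ W = 22.3 fW

22.3 fW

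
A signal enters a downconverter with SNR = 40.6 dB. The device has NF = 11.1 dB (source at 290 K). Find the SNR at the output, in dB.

By definition F = SNR_in/SNR_out, so in dB: SNR_out = SNR_in − NF
SNR_out = 40.6 − 11.1 = 29.5 dB

29.5 dB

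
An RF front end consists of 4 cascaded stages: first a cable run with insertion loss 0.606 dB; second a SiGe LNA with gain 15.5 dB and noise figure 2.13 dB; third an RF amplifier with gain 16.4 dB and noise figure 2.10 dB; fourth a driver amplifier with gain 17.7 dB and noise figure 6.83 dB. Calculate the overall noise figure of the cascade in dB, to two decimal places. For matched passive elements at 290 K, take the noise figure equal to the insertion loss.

2.79 dB

Convert to linear (a loss of L dB is a gain of −L dB): F_i = 10^(NF_i/10), G_i = 10^(G_i,dB/10)
  Stage 1: F_1 = 10^(0.606/10) = 1.150, G_1 = 10^(−0.606/10) = 0.8698
  Stage 2: F_2 = 10^(2.13/10) = 1.633, G_2 = 10^(15.5/10) = 35.48
  Stage 3: F_3 = 10^(2.10/10) = 1.622, G_3 = 10^(16.4/10) = 43.65
  Stage 4: F_4 = 10^(6.83/10) = 4.819, G_4 = 10^(17.7/10) = 58.88
Friis cascade:
  F = 1.150 + (1.633 − 1)/0.8698 + (1.622 − 1)/30.86 + (4.819 − 1)/1347 = 1.901
NF = 10 log₁₀(1.901) = 2.79 dB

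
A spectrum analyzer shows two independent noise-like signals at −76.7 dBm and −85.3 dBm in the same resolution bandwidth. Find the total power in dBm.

Convert to linear, add, convert back:
P₁ = 2.14×10⁻¹¹ W, P₂ = 2.95×10⁻¹² W
P_tot = 2.43×10⁻¹¹ W → 10 log₁₀(P_tot / 10⁻³) = −76.1 dBm

−76.1 dBm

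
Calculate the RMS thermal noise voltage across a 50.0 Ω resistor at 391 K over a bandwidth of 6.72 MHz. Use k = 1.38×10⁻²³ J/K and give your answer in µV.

2.69 µV

V_n = √(4kTRB)
4kTRB = 4 × 1.38×10⁻²³ × 391 × 5.00×10¹ × 6.72×10⁶ = 7.25×10⁻¹² V²
V_n = √(7.25×10⁻¹²) = 2.69×10⁻⁶ V = 2.69 µV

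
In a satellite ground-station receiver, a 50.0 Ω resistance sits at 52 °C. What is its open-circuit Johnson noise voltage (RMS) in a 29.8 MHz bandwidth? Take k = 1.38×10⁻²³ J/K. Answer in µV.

5.17 µV

T = 52 °C + 273.15 = 325.15 K
V_n = √(4kTRB)
4kTRB = 4 × 1.38×10⁻²³ × 325.15 × 5.00×10¹ × 2.98×10⁷ = 2.67×10⁻¹¹ V²
V_n = √(2.67×10⁻¹¹) = 5.17×10⁻⁶ V = 5.17 µV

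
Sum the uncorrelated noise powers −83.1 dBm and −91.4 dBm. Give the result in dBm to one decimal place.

−82.5 dBm

Convert to linear, add, convert back:
P₁ = 4.90×10⁻¹² W, P₂ = 7.24×10⁻¹³ W
P_tot = 5.62×10⁻¹² W → 10 log₁₀(P_tot / 10⁻³) = −82.5 dBm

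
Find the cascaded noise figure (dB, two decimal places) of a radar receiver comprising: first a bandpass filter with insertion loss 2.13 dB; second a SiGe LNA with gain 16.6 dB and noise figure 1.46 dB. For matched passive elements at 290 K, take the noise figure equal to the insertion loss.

3.59 dB

Convert to linear (a loss of L dB is a gain of −L dB): F_i = 10^(NF_i/10), G_i = 10^(G_i,dB/10)
  Stage 1: F_1 = 10^(2.13/10) = 1.633, G_1 = 10^(−2.13/10) = 0.6124
  Stage 2: F_2 = 10^(1.46/10) = 1.400, G_2 = 10^(16.6/10) = 45.71
Friis cascade:
  F = 1.633 + (1.400 − 1)/0.6124 = 2.286
NF = 10 log₁₀(2.286) = 3.59 dB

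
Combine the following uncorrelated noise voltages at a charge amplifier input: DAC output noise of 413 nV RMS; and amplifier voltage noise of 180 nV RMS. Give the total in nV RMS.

451 nV

Uncorrelated sources add in power (mean-square): V_tot = √(ΣV_i²)
V_tot = √[(4.13×10⁻⁷)² + (1.80×10⁻⁷)²] = 4.51×10⁻⁷ V = 451 nV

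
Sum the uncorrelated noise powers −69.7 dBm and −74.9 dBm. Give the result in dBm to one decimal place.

Convert to linear, add, convert back:
P₁ = 1.07×10⁻¹⁰ W, P₂ = 3.24×10⁻¹¹ W
P_tot = 1.40×10⁻¹⁰ W → 10 log₁₀(P_tot / 10⁻³) = −68.6 dBm

−68.6 dBm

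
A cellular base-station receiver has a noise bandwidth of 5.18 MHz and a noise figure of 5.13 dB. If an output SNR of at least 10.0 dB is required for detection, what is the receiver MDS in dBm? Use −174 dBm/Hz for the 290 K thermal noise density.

−91.7 dBm

Sensitivity = −174 + 10 log₁₀(B) + NF + SNR_min
= −174 + 67.14 + 5.13 + 10.0
= −91.73 dBm → −91.7 dBm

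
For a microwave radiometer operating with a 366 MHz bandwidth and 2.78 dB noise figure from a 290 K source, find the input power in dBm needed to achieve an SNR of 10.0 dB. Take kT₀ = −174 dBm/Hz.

−75.6 dBm

Sensitivity = −174 + 10 log₁₀(B) + NF + SNR_min
= −174 + 85.63 + 2.78 + 10.0
= −75.59 dBm → −75.6 dBm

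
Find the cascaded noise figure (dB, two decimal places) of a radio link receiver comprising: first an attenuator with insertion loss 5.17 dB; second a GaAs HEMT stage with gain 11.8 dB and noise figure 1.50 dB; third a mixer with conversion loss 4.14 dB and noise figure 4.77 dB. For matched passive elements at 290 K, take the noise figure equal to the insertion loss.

7.06 dB

Convert to linear (a loss of L dB is a gain of −L dB): F_i = 10^(NF_i/10), G_i = 10^(G_i,dB/10)
  Stage 1: F_1 = 10^(5.17/10) = 3.289, G_1 = 10^(−5.17/10) = 0.3041
  Stage 2: F_2 = 10^(1.50/10) = 1.413, G_2 = 10^(11.8/10) = 15.14
  Stage 3: F_3 = 10^(4.77/10) = 2.999, G_3 = 10^(−4.14/10) = 0.3855
Friis cascade:
  F = 3.289 + (1.413 − 1)/0.3041 + (2.999 − 1)/4.603 = 5.080
NF = 10 log₁₀(5.080) = 7.06 dB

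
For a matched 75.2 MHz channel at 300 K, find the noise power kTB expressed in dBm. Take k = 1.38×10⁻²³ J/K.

−95.1 dBm

P_n = kTB = 1.38×10⁻²³ × 300 × 7.52×10⁷ = 3.11×10⁻¹³ W
In dBm: 10 log₁₀(3.11×10⁻¹³ / 10⁻³) = −95.1 dBm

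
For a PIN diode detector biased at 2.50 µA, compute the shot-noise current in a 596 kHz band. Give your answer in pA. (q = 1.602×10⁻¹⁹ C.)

I_n = √(2qI·B)
2qI·B = 2 × 1.602×10⁻¹⁹ × 2.50×10⁻⁶ × 5.96×10⁵ = 4.77×10⁻¹⁹ A²
I_n = √(4.77×10⁻¹⁹) = 6.91×10⁻¹⁰ A = 691 pA

691 pA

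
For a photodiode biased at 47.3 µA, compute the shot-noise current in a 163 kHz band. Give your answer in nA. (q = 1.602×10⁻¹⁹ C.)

1.57 nA

I_n = √(2qI·B)
2qI·B = 2 × 1.602×10⁻¹⁹ × 4.73×10⁻⁵ × 1.63×10⁵ = 2.47×10⁻¹⁸ A²
I_n = √(2.47×10⁻¹⁸) = 1.57×10⁻⁹ A = 1.57 nA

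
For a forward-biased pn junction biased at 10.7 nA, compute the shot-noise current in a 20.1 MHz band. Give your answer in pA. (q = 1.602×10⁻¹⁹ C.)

263 pA

I_n = √(2qI·B)
2qI·B = 2 × 1.602×10⁻¹⁹ × 1.07×10⁻⁸ × 2.01×10⁷ = 6.89×10⁻²⁰ A²
I_n = √(6.89×10⁻²⁰) = 2.63×10⁻¹⁰ A = 263 pA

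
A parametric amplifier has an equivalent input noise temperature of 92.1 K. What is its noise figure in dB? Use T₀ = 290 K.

1.20 dB

F = 1 + T_e/T₀ = 1 + 92.1/290 = 1.31759
NF = 10 log₁₀(1.31759) = 1.20 dB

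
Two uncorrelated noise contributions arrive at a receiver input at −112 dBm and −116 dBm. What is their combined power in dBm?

−110.5 dBm

Convert to linear, add, convert back:
P₁ = 6.31×10⁻¹⁵ W, P₂ = 2.51×10⁻¹⁵ W
P_tot = 8.82×10⁻¹⁵ W → 10 log₁₀(P_tot / 10⁻³) = −110.5 dBm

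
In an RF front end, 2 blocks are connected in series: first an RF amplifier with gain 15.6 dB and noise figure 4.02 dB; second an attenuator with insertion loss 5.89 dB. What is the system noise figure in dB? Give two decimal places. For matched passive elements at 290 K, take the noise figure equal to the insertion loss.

4.15 dB

Convert to linear (a loss of L dB is a gain of −L dB): F_i = 10^(NF_i/10), G_i = 10^(G_i,dB/10)
  Stage 1: F_1 = 10^(4.02/10) = 2.523, G_1 = 10^(15.6/10) = 36.31
  Stage 2: F_2 = 10^(5.89/10) = 3.882, G_2 = 10^(−5.89/10) = 0.2576
Friis cascade:
  F = 2.523 + (3.882 − 1)/36.31 = 2.603
NF = 10 log₁₀(2.603) = 4.15 dB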